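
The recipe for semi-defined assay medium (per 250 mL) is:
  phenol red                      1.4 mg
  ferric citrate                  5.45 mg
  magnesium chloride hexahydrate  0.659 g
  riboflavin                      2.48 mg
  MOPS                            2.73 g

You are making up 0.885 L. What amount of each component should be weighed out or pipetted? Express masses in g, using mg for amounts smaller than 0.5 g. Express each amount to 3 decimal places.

phenol red 4.956 mg; ferric citrate 19.293 mg; magnesium chloride hexahydrate 2.333 g; riboflavin 8.779 mg; MOPS 9.664 g

Ratio of target to recipe volume: 885 / 250 = 3.54.
phenol red: 1.4 mg × (885 mL / 250 mL) = 4.956 mg
ferric citrate: 5.45 mg × (885 mL / 250 mL) = 19.293 mg
magnesium chloride hexahydrate: 0.659 g × (885 mL / 250 mL) = 2.333 g
riboflavin: 2.48 mg × (885 mL / 250 mL) = 8.779 mg
MOPS: 2.73 g × (885 mL / 250 mL) = 9.664 g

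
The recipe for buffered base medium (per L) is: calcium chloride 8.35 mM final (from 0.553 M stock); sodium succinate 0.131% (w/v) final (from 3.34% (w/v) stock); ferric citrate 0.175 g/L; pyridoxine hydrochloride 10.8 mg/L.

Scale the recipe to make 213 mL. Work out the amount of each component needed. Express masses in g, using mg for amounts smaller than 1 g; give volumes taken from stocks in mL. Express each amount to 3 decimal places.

calcium chloride 3.216 mL; sodium succinate 8.354 mL; ferric citrate 37.275 mg; pyridoxine hydrochloride 2.300 mg

Scale factor relative to 1 L: 0.213.
calcium chloride: V = C2·V2/C1 = 8.35 mM × 213 mL ÷ 553 mM = 3.216 mL
sodium succinate: V = C2·V2/C1 = 0.131% ÷ 3.34% × 213 mL = 8.354 mL
ferric citrate: 0.175 g/L × 0.213 L = 0.037275 g = 37.275 mg
pyridoxine hydrochloride: 10.8 mg/L × 0.213 L = 2.300 mg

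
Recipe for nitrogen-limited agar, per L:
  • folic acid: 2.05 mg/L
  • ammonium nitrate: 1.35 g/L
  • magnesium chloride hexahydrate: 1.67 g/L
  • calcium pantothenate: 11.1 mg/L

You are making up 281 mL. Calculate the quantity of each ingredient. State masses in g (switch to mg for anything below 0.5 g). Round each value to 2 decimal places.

folic acid 0.58 mg; ammonium nitrate 379.35 mg; magnesium chloride hexahydrate 469.27 mg; calcium pantothenate 3.12 mg

Scale factor relative to 1 L: 0.281.
folic acid: 2.05 mg/L × 0.281 L = 0.58 mg
ammonium nitrate: 1.35 g/L × 0.281 L = 0.37935 g = 379.35 mg
magnesium chloride hexahydrate: 1.67 g/L × 0.281 L = 0.46927 g = 469.27 mg
calcium pantothenate: 11.1 mg/L × 0.281 L = 3.12 mg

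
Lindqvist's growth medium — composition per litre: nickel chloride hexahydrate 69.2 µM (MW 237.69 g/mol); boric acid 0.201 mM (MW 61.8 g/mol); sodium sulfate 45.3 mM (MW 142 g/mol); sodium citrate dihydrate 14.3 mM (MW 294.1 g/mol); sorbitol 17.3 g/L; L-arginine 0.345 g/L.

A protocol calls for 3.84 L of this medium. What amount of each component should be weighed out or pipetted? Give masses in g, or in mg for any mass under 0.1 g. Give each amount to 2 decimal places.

Scale factor relative to 1 L: 3.84.
nickel chloride hexahydrate: 69.2 µmol/L × 237.69 g/mol × 3.84 L ÷ 1000 = 63.16 mg
boric acid: 0.201 mmol/L × 61.8 mg/mmol × 3.84 L = 47.70 mg
sodium sulfate: 45.3 mmol/L × 142 g/mol × 3.84 L ÷ 1000 = 24.70 g
sodium citrate dihydrate: 14.3 mmol/L × 294.1 g/mol × 3.84 L ÷ 1000 = 16.15 g
sorbitol: 17.3 g/L × 3.84 L = 66.43 g
L-arginine: 0.345 g/L × 3.84 L = 1.32 g

nickel chloride hexahydrate 63.16 mg; boric acid 47.70 mg; sodium sulfate 24.70 g; sodium citrate dihydrate 16.15 g; sorbitol 66.43 g; L-arginine 1.32 g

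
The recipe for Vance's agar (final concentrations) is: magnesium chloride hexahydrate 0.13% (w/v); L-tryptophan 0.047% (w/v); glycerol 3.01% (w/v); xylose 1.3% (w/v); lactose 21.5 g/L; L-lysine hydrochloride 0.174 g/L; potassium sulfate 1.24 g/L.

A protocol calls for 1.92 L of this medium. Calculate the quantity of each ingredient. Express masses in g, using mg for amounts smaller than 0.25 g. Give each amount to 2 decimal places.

Working volume: 1.92 L.
magnesium chloride hexahydrate: 0.13% w/v = 1.3 g/L → 1.3 × 1.92 L = 2.50 g
L-tryptophan: 0.047% w/v = 0.47 g/L → 0.47 × 1.92 L = 0.90 g
glycerol: 3.01 g per 100 mL × 1920 mL ÷ 100 = 57.79 g
xylose: 1.3% w/v = 13 g/L → 13 × 1.92 L = 24.96 g
lactose: 21.5 g/L × 1.92 L = 41.28 g
L-lysine hydrochloride: 0.174 g/L × 1.92 L = 0.33 g
potassium sulfate: 1.24 g/L × 1.92 L = 2.38 g

magnesium chloride hexahydrate 2.50 g; L-tryptophan 0.90 g; glycerol 57.79 g; xylose 24.96 g; lactose 41.28 g; L-lysine hydrochloride 0.33 g; potassium sulfate 2.38 g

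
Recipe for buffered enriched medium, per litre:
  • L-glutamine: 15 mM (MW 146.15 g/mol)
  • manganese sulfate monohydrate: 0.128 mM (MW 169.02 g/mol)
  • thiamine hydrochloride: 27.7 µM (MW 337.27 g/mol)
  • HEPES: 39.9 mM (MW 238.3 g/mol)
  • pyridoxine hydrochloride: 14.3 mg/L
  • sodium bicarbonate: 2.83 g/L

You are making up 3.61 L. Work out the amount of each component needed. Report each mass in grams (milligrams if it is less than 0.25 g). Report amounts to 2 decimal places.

L-glutamine 7.91 g; manganese sulfate monohydrate 78.10 mg; thiamine hydrochloride 33.73 mg; HEPES 34.32 g; pyridoxine hydrochloride 51.62 mg; sodium bicarbonate 10.22 g

Working volume: 3.61 L.
L-glutamine: 15 mmol/L × 146.15 g/mol × 3.61 L ÷ 1000 = 7.91 g
manganese sulfate monohydrate: 0.128 mmol/L × 169.02 mg/mmol × 3.61 L = 78.10 mg
thiamine hydrochloride: 27.7 µmol/L × 337.27 g/mol × 3.61 L ÷ 1000 = 33.73 mg
HEPES: 39.9 mmol/L × 238.3 g/mol × 3.61 L ÷ 1000 = 34.32 g
pyridoxine hydrochloride: 14.3 mg/L × 3.61 L = 51.62 mg
sodium bicarbonate: 2.83 g/L × 3.61 L = 10.22 g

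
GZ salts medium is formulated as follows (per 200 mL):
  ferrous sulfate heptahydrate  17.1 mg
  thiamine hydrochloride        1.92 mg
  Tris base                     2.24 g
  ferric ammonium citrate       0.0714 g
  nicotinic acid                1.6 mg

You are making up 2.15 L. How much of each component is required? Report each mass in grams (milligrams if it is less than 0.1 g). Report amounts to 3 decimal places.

ferrous sulfate heptahydrate 0.184 g; thiamine hydrochloride 20.640 mg; Tris base 24.080 g; ferric ammonium citrate 0.768 g; nicotinic acid 17.200 mg

Ratio of target to recipe volume: 2150 / 200 = 10.75.
ferrous sulfate heptahydrate: 17.1 mg × (2150 mL / 200 mL) = 183.825 mg = 0.184 g
thiamine hydrochloride: 1.92 mg × (2150 mL / 200 mL) = 20.640 mg
Tris base: 2.24 g × (2150 mL / 200 mL) = 24.080 g
ferric ammonium citrate: 0.0714 g × (2150 mL / 200 mL) = 0.768 g
nicotinic acid: 1.6 mg × (2150 mL / 200 mL) = 17.200 mg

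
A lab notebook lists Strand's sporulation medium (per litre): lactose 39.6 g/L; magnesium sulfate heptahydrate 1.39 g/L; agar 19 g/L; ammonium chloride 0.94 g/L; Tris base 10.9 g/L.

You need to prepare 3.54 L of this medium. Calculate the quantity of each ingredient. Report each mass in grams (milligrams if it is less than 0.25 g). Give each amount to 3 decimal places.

lactose 140.184 g; magnesium sulfate heptahydrate 4.921 g; agar 67.260 g; ammonium chloride 3.328 g; Tris base 38.586 g

Scale factor relative to 1 L: 3.54.
lactose: 39.6 g/L × 3.54 L = 140.184 g
magnesium sulfate heptahydrate: 1.39 g/L × 3.54 L = 4.921 g
agar: 19 g/L × 3.54 L = 67.260 g
ammonium chloride: 0.94 g/L × 3.54 L = 3.328 g
Tris base: 10.9 g/L × 3.54 L = 38.586 g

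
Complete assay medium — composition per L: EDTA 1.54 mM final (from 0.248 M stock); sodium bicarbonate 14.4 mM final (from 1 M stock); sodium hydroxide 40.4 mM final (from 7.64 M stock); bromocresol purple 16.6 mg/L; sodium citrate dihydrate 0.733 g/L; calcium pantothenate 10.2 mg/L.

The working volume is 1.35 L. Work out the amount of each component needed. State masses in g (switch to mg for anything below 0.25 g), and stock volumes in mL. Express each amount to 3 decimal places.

Scale factor relative to 1 L: 1.35.
EDTA: V = C2·V2/C1 = 1.54 mM × 1350 mL ÷ 248 mM = 8.383 mL
sodium bicarbonate: V = C2·V2/C1 = 14.4 mM × 1350 mL ÷ 1000 mM = 19.440 mL
sodium hydroxide: dilute stock: 40.4 mM × 1350 mL ÷ 7640 mM = 7.139 mL
bromocresol purple: 16.6 mg/L × 1.35 L = 22.410 mg
sodium citrate dihydrate: 0.733 g/L × 1.35 L = 0.990 g
calcium pantothenate: 10.2 mg/L × 1.35 L = 13.770 mg

EDTA 8.383 mL; sodium bicarbonate 19.440 mL; sodium hydroxide 7.139 mL; bromocresol purple 22.410 mg; sodium citrate dihydrate 0.990 g; calcium pantothenate 13.770 mg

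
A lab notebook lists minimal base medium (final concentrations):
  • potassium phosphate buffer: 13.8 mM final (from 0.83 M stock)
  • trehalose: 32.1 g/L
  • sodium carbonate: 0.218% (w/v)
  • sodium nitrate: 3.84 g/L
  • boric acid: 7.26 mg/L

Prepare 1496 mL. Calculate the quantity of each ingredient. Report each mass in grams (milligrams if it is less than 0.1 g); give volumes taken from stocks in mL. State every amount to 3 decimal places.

potassium phosphate buffer 24.873 mL; trehalose 48.022 g; sodium carbonate 3.261 g; sodium nitrate 5.745 g; boric acid 10.861 mg

Working volume: 1496 mL = 1.496 L.
potassium phosphate buffer: dilute stock: 13.8 mM × 1496 mL ÷ 830 mM = 24.873 mL
trehalose: 32.1 g/L × 1.496 L = 48.022 g
sodium carbonate: 0.218% w/v = 2.18 g/L → 2.18 × 1.496 L = 3.261 g
sodium nitrate: 3.84 g/L × 1.496 L = 5.745 g
boric acid: 7.26 mg/L × 1.496 L = 10.861 mg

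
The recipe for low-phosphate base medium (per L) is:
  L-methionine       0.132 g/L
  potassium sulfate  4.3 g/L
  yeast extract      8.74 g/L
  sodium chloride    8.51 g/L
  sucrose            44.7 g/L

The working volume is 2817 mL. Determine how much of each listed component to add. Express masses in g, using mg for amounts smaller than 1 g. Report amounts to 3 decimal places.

Working volume: 2817 mL = 2.817 L.
L-methionine: 0.132 g/L × 2.817 L = 0.371844 g = 371.844 mg
potassium sulfate: 4.3 g/L × 2.817 L = 12.113 g
yeast extract: 8.74 g/L × 2.817 L = 24.621 g
sodium chloride: 8.51 g/L × 2.817 L = 23.973 g
sucrose: 44.7 g/L × 2.817 L = 125.920 g

L-methionine 371.844 mg; potassium sulfate 12.113 g; yeast extract 24.621 g; sodium chloride 23.973 g; sucrose 125.920 g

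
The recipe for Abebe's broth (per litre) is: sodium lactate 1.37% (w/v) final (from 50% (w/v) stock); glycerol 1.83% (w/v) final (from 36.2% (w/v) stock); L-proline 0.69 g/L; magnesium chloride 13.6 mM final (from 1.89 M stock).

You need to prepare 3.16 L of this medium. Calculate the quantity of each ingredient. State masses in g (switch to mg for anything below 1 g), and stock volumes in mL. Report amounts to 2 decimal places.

Working volume: 3.16 L.
sodium lactate: dilute stock: 1.37% ÷ 50% × 3160 mL = 86.58 mL
glycerol: V = C2·V2/C1 = 1.83% ÷ 36.2% × 3160 mL = 159.75 mL
L-proline: 0.69 g/L × 3.16 L = 2.18 g
magnesium chloride: dilute stock: 13.6 mM × 3160 mL ÷ 1890 mM = 22.74 mL

sodium lactate 86.58 mL; glycerol 159.75 mL; L-proline 2.18 g; magnesium chloride 22.74 mL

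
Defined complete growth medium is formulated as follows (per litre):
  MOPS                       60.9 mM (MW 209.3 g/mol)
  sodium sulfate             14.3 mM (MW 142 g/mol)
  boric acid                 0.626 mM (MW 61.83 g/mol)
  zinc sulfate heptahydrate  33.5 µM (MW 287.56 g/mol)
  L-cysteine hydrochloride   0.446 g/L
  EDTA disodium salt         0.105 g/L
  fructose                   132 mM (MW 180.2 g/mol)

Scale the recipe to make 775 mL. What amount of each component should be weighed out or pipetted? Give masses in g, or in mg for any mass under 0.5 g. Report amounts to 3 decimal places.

MOPS 9.878 g; sodium sulfate 1.574 g; boric acid 29.997 mg; zinc sulfate heptahydrate 7.466 mg; L-cysteine hydrochloride 345.650 mg; EDTA disodium salt 81.375 mg; fructose 18.434 g

Scale factor relative to 1 L: 0.775.
MOPS: 60.9 mmol/L × 209.3 g/mol × 0.775 L ÷ 1000 = 9.878 g
sodium sulfate: 14.3 mmol/L × 142 g/mol × 0.775 L ÷ 1000 = 1.574 g
boric acid: 0.626 mmol/L × 61.83 mg/mmol × 0.775 L = 29.997 mg
zinc sulfate heptahydrate: 33.5 µmol/L × 287.56 g/mol × 0.775 L ÷ 1000 = 7.466 mg
L-cysteine hydrochloride: 0.446 g/L × 0.775 L = 0.34565 g = 345.650 mg
EDTA disodium salt: 0.105 g/L × 0.775 L = 0.081375 g = 81.375 mg
fructose: 132 mmol/L × 180.2 g/mol × 0.775 L ÷ 1000 = 18.434 g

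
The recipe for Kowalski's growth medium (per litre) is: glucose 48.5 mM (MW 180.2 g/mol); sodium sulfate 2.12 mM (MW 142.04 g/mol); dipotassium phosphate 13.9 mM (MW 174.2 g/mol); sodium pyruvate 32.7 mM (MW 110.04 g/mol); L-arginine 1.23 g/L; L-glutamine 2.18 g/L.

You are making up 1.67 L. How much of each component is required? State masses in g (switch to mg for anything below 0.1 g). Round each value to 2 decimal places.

glucose 14.60 g; sodium sulfate 0.50 g; dipotassium phosphate 4.04 g; sodium pyruvate 6.01 g; L-arginine 2.05 g; L-glutamine 3.64 g

Scale factor relative to 1 L: 1.67.
glucose: 48.5 mmol/L × 180.2 g/mol × 1.67 L ÷ 1000 = 14.60 g
sodium sulfate: 2.12 mmol/L × 142.04 g/mol × 1.67 L ÷ 1000 = 0.50 g
dipotassium phosphate: 13.9 mmol/L × 174.2 g/mol × 1.67 L ÷ 1000 = 4.04 g
sodium pyruvate: 32.7 mmol/L × 110.04 g/mol × 1.67 L ÷ 1000 = 6.01 g
L-arginine: 1.23 g/L × 1.67 L = 2.05 g
L-glutamine: 2.18 g/L × 1.67 L = 3.64 g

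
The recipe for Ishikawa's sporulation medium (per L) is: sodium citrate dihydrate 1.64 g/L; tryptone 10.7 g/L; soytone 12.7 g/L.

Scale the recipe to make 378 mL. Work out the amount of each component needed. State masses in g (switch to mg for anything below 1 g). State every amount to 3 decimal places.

sodium citrate dihydrate 619.920 mg; tryptone 4.045 g; soytone 4.801 g

Working volume: 378 mL = 0.378 L.
sodium citrate dihydrate: 1.64 g/L × 0.378 L = 0.61992 g = 619.920 mg
tryptone: 10.7 g/L × 0.378 L = 4.045 g
soytone: 12.7 g/L × 0.378 L = 4.801 g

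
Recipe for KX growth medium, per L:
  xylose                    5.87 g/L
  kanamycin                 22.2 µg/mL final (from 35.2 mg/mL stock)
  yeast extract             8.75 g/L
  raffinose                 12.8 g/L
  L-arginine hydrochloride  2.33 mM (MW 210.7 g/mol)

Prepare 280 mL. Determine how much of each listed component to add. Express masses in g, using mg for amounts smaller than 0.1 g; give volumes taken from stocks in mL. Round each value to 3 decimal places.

Target volume = 280 mL = 0.28 L.
xylose: 5.87 g/L × 0.28 L = 1.644 g
kanamycin: dilute stock: 22.2 µg/mL × 280 mL ÷ 35200 µg/mL = 0.177 mL
yeast extract: 8.75 g/L × 0.28 L = 2.450 g
raffinose: 12.8 g/L × 0.28 L = 3.584 g
L-arginine hydrochloride: 2.33 mmol/L × 210.7 g/mol × 0.28 L ÷ 1000 = 0.137 g

xylose 1.644 g; kanamycin 0.177 mL; yeast extract 2.450 g; raffinose 3.584 g; L-arginine hydrochloride 0.137 g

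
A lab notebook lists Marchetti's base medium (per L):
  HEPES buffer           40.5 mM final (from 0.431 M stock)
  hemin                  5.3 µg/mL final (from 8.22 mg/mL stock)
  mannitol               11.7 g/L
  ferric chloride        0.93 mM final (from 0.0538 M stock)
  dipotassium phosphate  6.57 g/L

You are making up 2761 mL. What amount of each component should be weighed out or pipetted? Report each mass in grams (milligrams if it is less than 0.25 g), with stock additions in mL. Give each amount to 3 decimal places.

Scale factor relative to 1 L: 2.761.
HEPES buffer: dilute stock: 40.5 mM × 2761 mL ÷ 431 mM = 259.444 mL
hemin: C1V1 = C2V2 → 5.3 µg/mL × 2761 mL ÷ 8220 µg/mL = 1.780 mL
mannitol: 11.7 g/L × 2.761 L = 32.304 g
ferric chloride: dilute stock: 0.93 mM × 2761 mL ÷ 53.8 mM = 47.727 mL
dipotassium phosphate: 6.57 g/L × 2.761 L = 18.140 g

HEPES buffer 259.444 mL; hemin 1.780 mL; mannitol 32.304 g; ferric chloride 47.727 mL; dipotassium phosphate 18.140 g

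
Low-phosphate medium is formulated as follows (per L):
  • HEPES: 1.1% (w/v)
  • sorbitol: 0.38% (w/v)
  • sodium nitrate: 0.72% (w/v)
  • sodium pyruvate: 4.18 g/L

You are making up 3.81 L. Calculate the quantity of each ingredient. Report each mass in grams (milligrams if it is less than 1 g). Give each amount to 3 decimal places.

HEPES 41.910 g; sorbitol 14.478 g; sodium nitrate 27.432 g; sodium pyruvate 15.926 g

Scale factor relative to 1 L: 3.81.
HEPES: 1.1 g per 100 mL × 3810 mL ÷ 100 = 41.910 g
sorbitol: 0.38% w/v = 3.8 g/L → 3.8 × 3.81 L = 14.478 g
sodium nitrate: 0.72 g per 100 mL × 3810 mL ÷ 100 = 27.432 g
sodium pyruvate: 4.18 g/L × 3.81 L = 15.926 g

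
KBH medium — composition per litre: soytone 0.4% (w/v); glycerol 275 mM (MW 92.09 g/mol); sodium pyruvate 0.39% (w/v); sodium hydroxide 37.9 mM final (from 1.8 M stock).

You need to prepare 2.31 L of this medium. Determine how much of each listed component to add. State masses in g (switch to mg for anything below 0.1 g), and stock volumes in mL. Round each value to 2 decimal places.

soytone 9.24 g; glycerol 58.50 g; sodium pyruvate 9.01 g; sodium hydroxide 48.64 mL

Working volume: 2.31 L.
soytone: 0.4 g per 100 mL × 2310 mL ÷ 100 = 9.24 g
glycerol: 275 mmol/L × 92.09 g/mol × 2.31 L ÷ 1000 = 58.50 g
sodium pyruvate: 0.39 g per 100 mL × 2310 mL ÷ 100 = 9.01 g
sodium hydroxide: dilute stock: 37.9 mM × 2310 mL ÷ 1800 mM = 48.64 mL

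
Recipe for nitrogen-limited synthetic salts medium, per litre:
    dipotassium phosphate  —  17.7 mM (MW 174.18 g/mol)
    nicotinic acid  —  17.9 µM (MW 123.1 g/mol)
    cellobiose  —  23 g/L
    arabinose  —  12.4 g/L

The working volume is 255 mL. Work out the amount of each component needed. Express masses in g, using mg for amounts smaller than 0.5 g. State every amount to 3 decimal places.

Target volume = 255 mL = 0.255 L.
dipotassium phosphate: 17.7 mmol/L × 174.18 g/mol × 0.255 L ÷ 1000 = 0.786 g
nicotinic acid: 17.9 µmol/L × 123.1 g/mol × 0.255 L ÷ 1000 = 0.562 mg
cellobiose: 23 g/L × 0.255 L = 5.865 g
arabinose: 12.4 g/L × 0.255 L = 3.162 g

dipotassium phosphate 0.786 g; nicotinic acid 0.562 mg; cellobiose 5.865 g; arabinose 3.162 g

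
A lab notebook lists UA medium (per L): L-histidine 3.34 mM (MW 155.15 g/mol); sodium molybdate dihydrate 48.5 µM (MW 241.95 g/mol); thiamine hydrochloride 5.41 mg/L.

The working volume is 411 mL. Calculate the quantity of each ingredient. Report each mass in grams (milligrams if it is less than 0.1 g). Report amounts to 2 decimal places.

L-histidine 0.21 g; sodium molybdate dihydrate 4.82 mg; thiamine hydrochloride 2.22 mg

Working volume: 411 mL = 0.411 L.
L-histidine: 3.34 mmol/L × 155.15 g/mol × 0.411 L ÷ 1000 = 0.21 g
sodium molybdate dihydrate: 48.5 µmol/L × 241.95 g/mol × 0.411 L ÷ 1000 = 4.82 mg
thiamine hydrochloride: 5.41 mg/L × 0.411 L = 2.22 mg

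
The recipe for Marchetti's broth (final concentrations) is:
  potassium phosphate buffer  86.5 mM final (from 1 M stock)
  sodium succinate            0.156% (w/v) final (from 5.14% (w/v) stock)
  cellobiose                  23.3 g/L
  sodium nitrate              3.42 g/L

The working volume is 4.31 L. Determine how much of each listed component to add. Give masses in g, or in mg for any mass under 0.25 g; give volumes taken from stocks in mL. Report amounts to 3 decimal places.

potassium phosphate buffer 372.815 mL; sodium succinate 130.809 mL; cellobiose 100.423 g; sodium nitrate 14.740 g

Scale factor relative to 1 L: 4.31.
potassium phosphate buffer: V = C2·V2/C1 = 86.5 mM × 4310 mL ÷ 1000 mM = 372.815 mL
sodium succinate: V = C2·V2/C1 = 0.156% ÷ 5.14% × 4310 mL = 130.809 mL
cellobiose: 23.3 g/L × 4.31 L = 100.423 g
sodium nitrate: 3.42 g/L × 4.31 L = 14.740 g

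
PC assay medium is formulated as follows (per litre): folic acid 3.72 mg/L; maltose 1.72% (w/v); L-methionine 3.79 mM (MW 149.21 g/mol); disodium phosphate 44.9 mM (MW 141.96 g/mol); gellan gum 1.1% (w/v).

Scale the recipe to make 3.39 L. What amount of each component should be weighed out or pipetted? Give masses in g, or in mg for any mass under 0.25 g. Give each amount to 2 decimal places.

Scale factor relative to 1 L: 3.39.
folic acid: 3.72 mg/L × 3.39 L = 12.61 mg
maltose: 1.72% w/v = 17.2 g/L → 17.2 × 3.39 L = 58.31 g
L-methionine: 3.79 mmol/L × 149.21 g/mol × 3.39 L ÷ 1000 = 1.92 g
disodium phosphate: 44.9 mmol/L × 141.96 g/mol × 3.39 L ÷ 1000 = 21.61 g
gellan gum: 1.1 g per 100 mL × 3390 mL ÷ 100 = 37.29 g

folic acid 12.61 mg; maltose 58.31 g; L-methionine 1.92 g; disodium phosphate 21.61 g; gellan gum 37.29 g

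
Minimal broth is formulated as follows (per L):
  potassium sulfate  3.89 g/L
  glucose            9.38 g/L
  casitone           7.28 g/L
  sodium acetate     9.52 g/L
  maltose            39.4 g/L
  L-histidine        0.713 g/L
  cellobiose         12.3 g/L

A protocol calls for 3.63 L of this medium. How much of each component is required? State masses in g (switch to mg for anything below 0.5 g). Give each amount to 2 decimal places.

potassium sulfate 14.12 g; glucose 34.05 g; casitone 26.43 g; sodium acetate 34.56 g; maltose 143.02 g; L-histidine 2.59 g; cellobiose 44.65 g

Scale factor relative to 1 L: 3.63.
potassium sulfate: 3.89 g/L × 3.63 L = 14.12 g
glucose: 9.38 g/L × 3.63 L = 34.05 g
casitone: 7.28 g/L × 3.63 L = 26.43 g
sodium acetate: 9.52 g/L × 3.63 L = 34.56 g
maltose: 39.4 g/L × 3.63 L = 143.02 g
L-histidine: 0.713 g/L × 3.63 L = 2.59 g
cellobiose: 12.3 g/L × 3.63 L = 44.65 g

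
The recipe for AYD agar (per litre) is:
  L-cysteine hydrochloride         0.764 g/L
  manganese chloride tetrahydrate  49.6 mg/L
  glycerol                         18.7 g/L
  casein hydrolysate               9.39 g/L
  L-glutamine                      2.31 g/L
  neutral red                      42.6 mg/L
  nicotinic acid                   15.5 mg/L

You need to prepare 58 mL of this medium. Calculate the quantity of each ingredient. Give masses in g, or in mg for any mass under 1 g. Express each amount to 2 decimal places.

L-cysteine hydrochloride 44.31 mg; manganese chloride tetrahydrate 2.88 mg; glycerol 1.08 g; casein hydrolysate 544.62 mg; L-glutamine 133.98 mg; neutral red 2.47 mg; nicotinic acid 0.90 mg

Target volume = 58 mL = 0.058 L.
L-cysteine hydrochloride: 0.764 g/L × 0.058 L = 0.044312 g = 44.31 mg
manganese chloride tetrahydrate: 49.6 mg/L × 0.058 L = 2.88 mg
glycerol: 18.7 g/L × 0.058 L = 1.08 g
casein hydrolysate: 9.39 g/L × 0.058 L = 0.54462 g = 544.62 mg
L-glutamine: 2.31 g/L × 0.058 L = 0.13398 g = 133.98 mg
neutral red: 42.6 mg/L × 0.058 L = 2.47 mg
nicotinic acid: 15.5 mg/L × 0.058 L = 0.90 mg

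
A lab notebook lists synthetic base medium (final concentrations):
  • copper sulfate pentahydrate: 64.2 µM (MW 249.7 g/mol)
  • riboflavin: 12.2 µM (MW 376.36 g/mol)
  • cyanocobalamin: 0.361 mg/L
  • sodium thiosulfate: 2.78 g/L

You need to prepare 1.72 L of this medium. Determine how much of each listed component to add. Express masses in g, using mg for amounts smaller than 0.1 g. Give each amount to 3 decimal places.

copper sulfate pentahydrate 27.573 mg; riboflavin 7.898 mg; cyanocobalamin 0.621 mg; sodium thiosulfate 4.782 g

Scale factor relative to 1 L: 1.72.
copper sulfate pentahydrate: 64.2 µmol/L × 249.7 g/mol × 1.72 L ÷ 1000 = 27.573 mg
riboflavin: 12.2 µmol/L × 376.36 g/mol × 1.72 L ÷ 1000 = 7.898 mg
cyanocobalamin: 0.361 mg/L × 1.72 L = 0.621 mg
sodium thiosulfate: 2.78 g/L × 1.72 L = 4.782 g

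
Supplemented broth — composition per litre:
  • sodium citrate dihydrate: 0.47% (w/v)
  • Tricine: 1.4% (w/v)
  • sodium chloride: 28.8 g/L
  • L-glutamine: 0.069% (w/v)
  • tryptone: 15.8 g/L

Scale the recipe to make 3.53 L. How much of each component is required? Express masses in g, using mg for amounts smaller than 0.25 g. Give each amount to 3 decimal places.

Scale factor relative to 1 L: 3.53.
sodium citrate dihydrate: 0.47 g per 100 mL × 3530 mL ÷ 100 = 16.591 g
Tricine: 1.4 g per 100 mL × 3530 mL ÷ 100 = 49.420 g
sodium chloride: 28.8 g/L × 3.53 L = 101.664 g
L-glutamine: 0.069% w/v = 0.69 g/L → 0.69 × 3.53 L = 2.436 g
tryptone: 15.8 g/L × 3.53 L = 55.774 g

sodium citrate dihydrate 16.591 g; Tricine 49.420 g; sodium chloride 101.664 g; L-glutamine 2.436 g; tryptone 55.774 g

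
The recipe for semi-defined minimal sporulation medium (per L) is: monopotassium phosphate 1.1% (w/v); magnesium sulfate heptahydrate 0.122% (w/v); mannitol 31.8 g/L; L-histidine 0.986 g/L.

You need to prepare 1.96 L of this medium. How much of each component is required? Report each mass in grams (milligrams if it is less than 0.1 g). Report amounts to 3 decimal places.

monopotassium phosphate 21.560 g; magnesium sulfate heptahydrate 2.391 g; mannitol 62.328 g; L-histidine 1.933 g

Working volume: 1.96 L.
monopotassium phosphate: 1.1% w/v = 11 g/L → 11 × 1.96 L = 21.560 g
magnesium sulfate heptahydrate: 0.122 g per 100 mL × 1960 mL ÷ 100 = 2.391 g
mannitol: 31.8 g/L × 1.96 L = 62.328 g
L-histidine: 0.986 g/L × 1.96 L = 1.933 g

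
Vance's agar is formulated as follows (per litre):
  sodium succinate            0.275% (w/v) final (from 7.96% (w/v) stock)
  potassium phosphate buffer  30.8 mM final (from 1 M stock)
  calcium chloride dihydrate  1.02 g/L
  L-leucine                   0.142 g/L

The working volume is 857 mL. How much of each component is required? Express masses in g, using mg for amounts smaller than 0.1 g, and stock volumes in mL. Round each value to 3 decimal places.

Target volume = 857 mL = 0.857 L.
sodium succinate: dilute stock: 0.275% ÷ 7.96% × 857 mL = 29.607 mL
potassium phosphate buffer: dilute stock: 30.8 mM × 857 mL ÷ 1000 mM = 26.396 mL
calcium chloride dihydrate: 1.02 g/L × 0.857 L = 0.874 g
L-leucine: 0.142 g/L × 0.857 L = 0.122 g

sodium succinate 29.607 mL; potassium phosphate buffer 26.396 mL; calcium chloride dihydrate 0.874 g; L-leucine 0.122 g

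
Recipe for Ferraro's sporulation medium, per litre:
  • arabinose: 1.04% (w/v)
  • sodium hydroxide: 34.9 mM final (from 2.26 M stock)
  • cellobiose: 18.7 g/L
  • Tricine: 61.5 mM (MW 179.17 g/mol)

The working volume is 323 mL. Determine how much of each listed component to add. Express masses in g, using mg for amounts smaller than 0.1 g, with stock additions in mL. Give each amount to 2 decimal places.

Working volume: 323 mL = 0.323 L.
arabinose: 1.04% w/v = 10.4 g/L → 10.4 × 0.323 L = 3.36 g
sodium hydroxide: dilute stock: 34.9 mM × 323 mL ÷ 2260 mM = 4.99 mL
cellobiose: 18.7 g/L × 0.323 L = 6.04 g
Tricine: 61.5 mmol/L × 179.17 g/mol × 0.323 L ÷ 1000 = 3.56 g

arabinose 3.36 g; sodium hydroxide 4.99 mL; cellobiose 6.04 g; Tricine 3.56 g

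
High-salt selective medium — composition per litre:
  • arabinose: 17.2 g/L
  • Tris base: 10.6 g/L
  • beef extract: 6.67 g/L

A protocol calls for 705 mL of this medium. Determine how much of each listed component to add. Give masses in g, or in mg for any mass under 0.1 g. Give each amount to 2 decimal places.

arabinose 12.13 g; Tris base 7.47 g; beef extract 4.70 g

Working volume: 705 mL = 0.705 L.
arabinose: 17.2 g/L × 0.705 L = 12.13 g
Tris base: 10.6 g/L × 0.705 L = 7.47 g
beef extract: 6.67 g/L × 0.705 L = 4.70 g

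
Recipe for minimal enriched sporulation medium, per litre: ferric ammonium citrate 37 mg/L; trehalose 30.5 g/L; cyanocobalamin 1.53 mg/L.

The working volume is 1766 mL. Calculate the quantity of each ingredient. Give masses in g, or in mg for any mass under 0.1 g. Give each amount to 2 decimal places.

ferric ammonium citrate 65.34 mg; trehalose 53.86 g; cyanocobalamin 2.70 mg

Working volume: 1766 mL = 1.766 L.
ferric ammonium citrate: 37 mg/L × 1.766 L = 65.34 mg
trehalose: 30.5 g/L × 1.766 L = 53.86 g
cyanocobalamin: 1.53 mg/L × 1.766 L = 2.70 mg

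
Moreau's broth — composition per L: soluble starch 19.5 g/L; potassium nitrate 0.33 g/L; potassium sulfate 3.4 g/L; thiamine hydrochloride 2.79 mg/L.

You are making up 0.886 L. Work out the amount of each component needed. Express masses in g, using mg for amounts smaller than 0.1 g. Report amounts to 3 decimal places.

Scale factor relative to 1 L: 0.886.
soluble starch: 19.5 g/L × 0.886 L = 17.277 g
potassium nitrate: 0.33 g/L × 0.886 L = 0.292 g
potassium sulfate: 3.4 g/L × 0.886 L = 3.012 g
thiamine hydrochloride: 2.79 mg/L × 0.886 L = 2.472 mg

soluble starch 17.277 g; potassium nitrate 0.292 g; potassium sulfate 3.012 g; thiamine hydrochloride 2.472 mg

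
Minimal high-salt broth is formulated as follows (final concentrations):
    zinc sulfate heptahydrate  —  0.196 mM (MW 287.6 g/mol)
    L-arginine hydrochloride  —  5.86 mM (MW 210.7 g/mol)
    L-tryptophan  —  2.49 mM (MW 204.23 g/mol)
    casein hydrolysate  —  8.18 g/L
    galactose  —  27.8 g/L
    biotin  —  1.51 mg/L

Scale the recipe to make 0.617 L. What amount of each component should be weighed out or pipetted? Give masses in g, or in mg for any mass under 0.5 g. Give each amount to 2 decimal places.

zinc sulfate heptahydrate 34.78 mg; L-arginine hydrochloride 0.76 g; L-tryptophan 313.76 mg; casein hydrolysate 5.05 g; galactose 17.15 g; biotin 0.93 mg

Working volume: 0.617 L.
zinc sulfate heptahydrate: 0.196 mmol/L × 287.6 mg/mmol × 0.617 L = 34.78 mg
L-arginine hydrochloride: 5.86 mmol/L × 210.7 g/mol × 0.617 L ÷ 1000 = 0.76 g
L-tryptophan: 2.49 mmol/L × 204.23 mg/mmol × 0.617 L = 313.76 mg
casein hydrolysate: 8.18 g/L × 0.617 L = 5.05 g
galactose: 27.8 g/L × 0.617 L = 17.15 g
biotin: 1.51 mg/L × 0.617 L = 0.93 mg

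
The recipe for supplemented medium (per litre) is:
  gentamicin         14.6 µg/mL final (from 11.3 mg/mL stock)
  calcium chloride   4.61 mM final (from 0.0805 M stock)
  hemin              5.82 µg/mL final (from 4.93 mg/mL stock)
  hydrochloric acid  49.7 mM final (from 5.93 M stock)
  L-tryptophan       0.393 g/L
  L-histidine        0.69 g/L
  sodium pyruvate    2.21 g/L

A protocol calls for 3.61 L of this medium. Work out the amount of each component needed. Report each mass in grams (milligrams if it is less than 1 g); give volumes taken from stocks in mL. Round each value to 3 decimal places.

Scale factor relative to 1 L: 3.61.
gentamicin: C1V1 = C2V2 → 14.6 µg/mL × 3610 mL ÷ 11300 µg/mL = 4.664 mL
calcium chloride: V = C2·V2/C1 = 4.61 mM × 3610 mL ÷ 80.5 mM = 206.734 mL
hemin: V = C2·V2/C1 = 5.82 µg/mL × 3610 mL ÷ 4930 µg/mL = 4.262 mL
hydrochloric acid: C1V1 = C2V2 → 49.7 mM × 3610 mL ÷ 5930 mM = 30.256 mL
L-tryptophan: 0.393 g/L × 3.61 L = 1.419 g
L-histidine: 0.69 g/L × 3.61 L = 2.491 g
sodium pyruvate: 2.21 g/L × 3.61 L = 7.978 g

gentamicin 4.664 mL; calcium chloride 206.734 mL; hemin 4.262 mL; hydrochloric acid 30.256 mL; L-tryptophan 1.419 g; L-histidine 2.491 g; sodium pyruvate 7.978 g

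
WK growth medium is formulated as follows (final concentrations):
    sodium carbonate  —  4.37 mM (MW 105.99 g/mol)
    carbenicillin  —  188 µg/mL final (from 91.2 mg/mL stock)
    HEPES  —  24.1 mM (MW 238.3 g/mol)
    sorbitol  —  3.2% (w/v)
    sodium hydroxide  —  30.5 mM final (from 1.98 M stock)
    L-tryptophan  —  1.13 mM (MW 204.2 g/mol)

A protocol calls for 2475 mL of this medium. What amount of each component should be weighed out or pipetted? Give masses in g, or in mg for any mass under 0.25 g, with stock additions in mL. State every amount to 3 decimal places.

sodium carbonate 1.146 g; carbenicillin 5.102 mL; HEPES 14.214 g; sorbitol 79.200 g; sodium hydroxide 38.125 mL; L-tryptophan 0.571 g

Working volume: 2475 mL = 2.475 L.
sodium carbonate: 4.37 mmol/L × 105.99 g/mol × 2.475 L ÷ 1000 = 1.146 g
carbenicillin: C1V1 = C2V2 → 188 µg/mL × 2475 mL ÷ 91200 µg/mL = 5.102 mL
HEPES: 24.1 mmol/L × 238.3 g/mol × 2.475 L ÷ 1000 = 14.214 g
sorbitol: 3.2% w/v = 32 g/L → 32 × 2.475 L = 79.200 g
sodium hydroxide: dilute stock: 30.5 mM × 2475 mL ÷ 1980 mM = 38.125 mL
L-tryptophan: 1.13 mmol/L × 204.2 g/mol × 2.475 L ÷ 1000 = 0.571 g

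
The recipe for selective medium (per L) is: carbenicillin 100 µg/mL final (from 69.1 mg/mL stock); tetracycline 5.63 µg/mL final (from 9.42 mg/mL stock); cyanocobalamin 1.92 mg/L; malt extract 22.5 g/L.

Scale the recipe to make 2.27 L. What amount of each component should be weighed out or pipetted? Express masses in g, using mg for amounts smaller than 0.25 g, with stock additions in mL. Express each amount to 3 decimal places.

Scale factor relative to 1 L: 2.27.
carbenicillin: dilute stock: 100 µg/mL × 2270 mL ÷ 69100 µg/mL = 3.285 mL
tetracycline: dilute stock: 5.63 µg/mL × 2270 mL ÷ 9420 µg/mL = 1.357 mL
cyanocobalamin: 1.92 mg/L × 2.27 L = 4.358 mg
malt extract: 22.5 g/L × 2.27 L = 51.075 g

carbenicillin 3.285 mL; tetracycline 1.357 mL; cyanocobalamin 4.358 mg; malt extract 51.075 g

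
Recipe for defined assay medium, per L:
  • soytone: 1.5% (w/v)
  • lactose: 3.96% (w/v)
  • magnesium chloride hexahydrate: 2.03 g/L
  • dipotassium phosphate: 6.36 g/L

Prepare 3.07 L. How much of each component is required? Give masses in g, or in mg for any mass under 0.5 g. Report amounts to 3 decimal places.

soytone 46.050 g; lactose 121.572 g; magnesium chloride hexahydrate 6.232 g; dipotassium phosphate 19.525 g

Working volume: 3.07 L.
soytone: 1.5% w/v = 15 g/L → 15 × 3.07 L = 46.050 g
lactose: 3.96% w/v = 39.6 g/L → 39.6 × 3.07 L = 121.572 g
magnesium chloride hexahydrate: 2.03 g/L × 3.07 L = 6.232 g
dipotassium phosphate: 6.36 g/L × 3.07 L = 19.525 g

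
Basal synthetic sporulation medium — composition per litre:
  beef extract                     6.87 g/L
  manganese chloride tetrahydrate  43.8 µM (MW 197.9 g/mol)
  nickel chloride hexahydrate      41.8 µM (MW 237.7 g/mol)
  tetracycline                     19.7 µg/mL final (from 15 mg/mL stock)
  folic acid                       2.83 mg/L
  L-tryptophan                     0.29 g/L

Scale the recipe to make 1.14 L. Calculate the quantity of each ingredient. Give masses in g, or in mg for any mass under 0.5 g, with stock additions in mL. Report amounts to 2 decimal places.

beef extract 7.83 g; manganese chloride tetrahydrate 9.88 mg; nickel chloride hexahydrate 11.33 mg; tetracycline 1.50 mL; folic acid 3.23 mg; L-tryptophan 330.60 mg

Scale factor relative to 1 L: 1.14.
beef extract: 6.87 g/L × 1.14 L = 7.83 g
manganese chloride tetrahydrate: 43.8 µmol/L × 197.9 g/mol × 1.14 L ÷ 1000 = 9.88 mg
nickel chloride hexahydrate: 41.8 µmol/L × 237.7 g/mol × 1.14 L ÷ 1000 = 11.33 mg
tetracycline: dilute stock: 19.7 µg/mL × 1140 mL ÷ 15000 µg/mL = 1.50 mL
folic acid: 2.83 mg/L × 1.14 L = 3.23 mg
L-tryptophan: 0.29 g/L × 1.14 L = 0.3306 g = 330.60 mg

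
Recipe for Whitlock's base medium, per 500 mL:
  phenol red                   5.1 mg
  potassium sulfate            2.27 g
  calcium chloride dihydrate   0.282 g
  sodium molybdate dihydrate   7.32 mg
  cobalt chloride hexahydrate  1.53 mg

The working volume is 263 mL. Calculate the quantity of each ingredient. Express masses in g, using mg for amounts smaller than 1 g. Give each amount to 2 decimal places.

phenol red 2.68 mg; potassium sulfate 1.19 g; calcium chloride dihydrate 148.33 mg; sodium molybdate dihydrate 3.85 mg; cobalt chloride hexahydrate 0.80 mg

Scale factor = 263 mL / 500 mL = 0.526.
phenol red: 5.1 mg × (263 mL / 500 mL) = 2.68 mg
potassium sulfate: 2.27 g × (263 mL / 500 mL) = 1.19 g
calcium chloride dihydrate: 0.282 g × (263 mL / 500 mL) = 0.148332 g = 148.33 mg
sodium molybdate dihydrate: 7.32 mg × (263 mL / 500 mL) = 3.85 mg
cobalt chloride hexahydrate: 1.53 mg × (263 mL / 500 mL) = 0.80 mg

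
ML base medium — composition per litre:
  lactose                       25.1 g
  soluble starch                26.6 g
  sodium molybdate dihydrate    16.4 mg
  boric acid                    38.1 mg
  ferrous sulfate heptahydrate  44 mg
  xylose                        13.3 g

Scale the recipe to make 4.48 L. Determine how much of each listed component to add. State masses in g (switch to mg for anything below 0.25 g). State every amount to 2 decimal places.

Scale factor = 4480 mL / 1000 mL = 4.48.
lactose: 25.1 g × (4480 mL / 1000 mL) = 112.45 g
soluble starch: 26.6 g × (4480 mL / 1000 mL) = 119.17 g
sodium molybdate dihydrate: 16.4 mg × (4480 mL / 1000 mL) = 73.47 mg
boric acid: 38.1 mg × (4480 mL / 1000 mL) = 170.69 mg
ferrous sulfate heptahydrate: 44 mg × (4480 mL / 1000 mL) = 197.12 mg
xylose: 13.3 g × (4480 mL / 1000 mL) = 59.58 g

lactose 112.45 g; soluble starch 119.17 g; sodium molybdate dihydrate 73.47 mg; boric acid 170.69 mg; ferrous sulfate heptahydrate 197.12 mg; xylose 59.58 g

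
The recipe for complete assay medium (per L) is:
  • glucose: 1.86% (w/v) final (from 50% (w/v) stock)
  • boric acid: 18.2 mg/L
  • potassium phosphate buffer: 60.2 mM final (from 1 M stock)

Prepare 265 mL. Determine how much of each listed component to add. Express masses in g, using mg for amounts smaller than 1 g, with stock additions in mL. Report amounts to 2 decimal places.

glucose 9.86 mL; boric acid 4.82 mg; potassium phosphate buffer 15.95 mL

Scale factor relative to 1 L: 0.265.
glucose: dilute stock: 1.86% ÷ 50% × 265 mL = 9.86 mL
boric acid: 18.2 mg/L × 0.265 L = 4.82 mg
potassium phosphate buffer: dilute stock: 60.2 mM × 265 mL ÷ 1000 mM = 15.95 mL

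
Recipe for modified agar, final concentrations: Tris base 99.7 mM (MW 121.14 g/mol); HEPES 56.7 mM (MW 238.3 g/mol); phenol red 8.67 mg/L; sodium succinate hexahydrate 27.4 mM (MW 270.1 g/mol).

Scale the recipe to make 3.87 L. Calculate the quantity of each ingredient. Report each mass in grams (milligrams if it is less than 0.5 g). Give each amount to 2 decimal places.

Working volume: 3.87 L.
Tris base: 99.7 mmol/L × 121.14 g/mol × 3.87 L ÷ 1000 = 46.74 g
HEPES: 56.7 mmol/L × 238.3 g/mol × 3.87 L ÷ 1000 = 52.29 g
phenol red: 8.67 mg/L × 3.87 L = 33.55 mg
sodium succinate hexahydrate: 27.4 mmol/L × 270.1 g/mol × 3.87 L ÷ 1000 = 28.64 g

Tris base 46.74 g; HEPES 52.29 g; phenol red 33.55 mg; sodium succinate hexahydrate 28.64 g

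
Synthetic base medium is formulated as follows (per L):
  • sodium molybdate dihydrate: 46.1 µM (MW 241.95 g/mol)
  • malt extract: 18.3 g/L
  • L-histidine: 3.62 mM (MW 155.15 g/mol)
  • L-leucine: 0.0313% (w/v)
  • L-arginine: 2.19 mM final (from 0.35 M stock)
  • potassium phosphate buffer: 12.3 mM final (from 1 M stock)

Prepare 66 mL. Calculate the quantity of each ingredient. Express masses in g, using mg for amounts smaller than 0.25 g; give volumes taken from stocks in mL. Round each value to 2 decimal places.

Target volume = 66 mL = 0.066 L.
sodium molybdate dihydrate: 46.1 µmol/L × 241.95 g/mol × 0.066 L ÷ 1000 = 0.74 mg
malt extract: 18.3 g/L × 0.066 L = 1.21 g
L-histidine: 3.62 mmol/L × 155.15 mg/mmol × 0.066 L = 37.07 mg
L-leucine: 0.0313 g per 100 mL × 66 mL ÷ 100 = 0.020658 g = 20.66 mg
L-arginine: C1V1 = C2V2 → 2.19 mM × 66 mL ÷ 350 mM = 0.41 mL
potassium phosphate buffer: dilute stock: 12.3 mM × 66 mL ÷ 1000 mM = 0.81 mL

sodium molybdate dihydrate 0.74 mg; malt extract 1.21 g; L-histidine 37.07 mg; L-leucine 20.66 mg; L-arginine 0.41 mL; potassium phosphate buffer 0.81 mL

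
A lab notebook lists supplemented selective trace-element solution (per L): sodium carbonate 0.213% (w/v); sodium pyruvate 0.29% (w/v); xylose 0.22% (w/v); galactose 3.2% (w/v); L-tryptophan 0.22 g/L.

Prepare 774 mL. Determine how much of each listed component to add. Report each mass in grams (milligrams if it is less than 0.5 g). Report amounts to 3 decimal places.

sodium carbonate 1.649 g; sodium pyruvate 2.245 g; xylose 1.703 g; galactose 24.768 g; L-tryptophan 170.280 mg

Working volume: 774 mL = 0.774 L.
sodium carbonate: 0.213% w/v = 2.13 g/L → 2.13 × 0.774 L = 1.649 g
sodium pyruvate: 0.29% w/v = 2.9 g/L → 2.9 × 0.774 L = 2.245 g
xylose: 0.22 g per 100 mL × 774 mL ÷ 100 = 1.703 g
galactose: 3.2% w/v = 32 g/L → 32 × 0.774 L = 24.768 g
L-tryptophan: 0.22 g/L × 0.774 L = 0.17028 g = 170.280 mg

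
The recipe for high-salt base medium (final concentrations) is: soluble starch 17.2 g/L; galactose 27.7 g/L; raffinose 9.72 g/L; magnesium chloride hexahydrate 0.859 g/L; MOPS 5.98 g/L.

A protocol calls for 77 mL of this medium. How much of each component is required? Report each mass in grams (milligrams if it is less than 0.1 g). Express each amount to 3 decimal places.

soluble starch 1.324 g; galactose 2.133 g; raffinose 0.748 g; magnesium chloride hexahydrate 66.143 mg; MOPS 0.460 g

Scale factor relative to 1 L: 0.077.
soluble starch: 17.2 g/L × 0.077 L = 1.324 g
galactose: 27.7 g/L × 0.077 L = 2.133 g
raffinose: 9.72 g/L × 0.077 L = 0.748 g
magnesium chloride hexahydrate: 0.859 g/L × 0.077 L = 0.066143 g = 66.143 mg
MOPS: 5.98 g/L × 0.077 L = 0.460 g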